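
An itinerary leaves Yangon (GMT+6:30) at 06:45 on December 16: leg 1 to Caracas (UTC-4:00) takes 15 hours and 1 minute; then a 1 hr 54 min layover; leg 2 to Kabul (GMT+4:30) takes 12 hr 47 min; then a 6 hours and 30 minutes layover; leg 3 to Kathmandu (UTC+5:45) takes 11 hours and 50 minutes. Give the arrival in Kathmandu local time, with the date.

Convert departure to UTC: 06:45 − 6:30 = 00:15 UTC on Dec 16.
Add 15 hours 1 minute leg 1 → 15:16 UTC.
Add 1 hour 54 minutes layover in Caracas → 17:10 UTC.
Add 12 hours 47 minutes leg 2 → 05:57 UTC (Dec 17).
Add 6 hours and 30 minutes layover in Kabul → 12:27 UTC.
Add 11 hours and 50 minutes leg 3 → 00:17 UTC (Dec 18).
Kathmandu is UTC+5:45, so local arrival = 00:17 + 5:45 = 06:02 on Dec 18.

06:02 on Dec 18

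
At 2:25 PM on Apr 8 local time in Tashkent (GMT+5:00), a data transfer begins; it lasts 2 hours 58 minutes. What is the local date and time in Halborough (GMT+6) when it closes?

6:23 PM on April 8

Convert start to UTC: 2:25 PM − 5:00 = 9:25 AM UTC on Apr 8.
Add 2 hours and 58 minutes duration → 12:23 PM UTC.
Halborough is UTC+6:00, so local end time = 12:23 PM + 6:00 = 6:23 PM on Apr 8.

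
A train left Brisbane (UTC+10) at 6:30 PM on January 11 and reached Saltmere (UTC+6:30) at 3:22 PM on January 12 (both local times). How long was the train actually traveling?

24 hours 22 minutes

Saltmere is 3:30 behind Brisbane.
Clock-face elapsed time (ignoring zones) is 20 hours 52 minutes.
Actual elapsed = 20 hours 52 minutes + 3:30 = 24 hours 22 minutes.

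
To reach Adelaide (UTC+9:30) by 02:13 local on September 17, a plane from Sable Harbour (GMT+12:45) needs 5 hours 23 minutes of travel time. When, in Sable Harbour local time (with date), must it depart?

Target arrival in UTC: 02:13 − 9:30 = 16:43 on Sep 16.
Subtract 5 hours and 23 minutes → departure 11:20 UTC on Sep 16.
Sable Harbour is UTC+12:45: 11:20 + 12:45 = 00:05 on Sep 17.

00:05 on September 17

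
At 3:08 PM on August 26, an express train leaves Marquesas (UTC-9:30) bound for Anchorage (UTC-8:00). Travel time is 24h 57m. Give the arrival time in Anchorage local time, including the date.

5:35 PM on Aug 27

Convert departure to UTC: 3:08 PM + 9:30 = 12:38 AM UTC on Aug 27.
Add 24 hours and 57 minutes travel time → 1:35 AM UTC (Aug 28).
Anchorage is UTC−8:00, so local arrival = 1:35 AM − 8:00 = 5:35 PM on Aug 27.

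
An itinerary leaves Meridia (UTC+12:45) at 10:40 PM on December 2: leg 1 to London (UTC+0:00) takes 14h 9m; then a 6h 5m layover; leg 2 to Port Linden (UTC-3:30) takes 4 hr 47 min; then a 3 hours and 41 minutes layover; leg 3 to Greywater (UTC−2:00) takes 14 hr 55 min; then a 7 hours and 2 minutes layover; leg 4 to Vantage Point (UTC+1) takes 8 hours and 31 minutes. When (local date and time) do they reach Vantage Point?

Convert departure to UTC: 10:40 PM − 12:45 = 9:55 AM UTC on Dec 2.
Add 14 hours and 9 minutes leg 1 → 12:04 AM UTC (Dec 3).
Add 6 hours 5 minutes layover in London → 6:09 AM UTC.
Add 4 hours and 47 minutes leg 2 → 10:56 AM UTC.
Add 3 hours and 41 minutes layover in Port Linden → 2:37 PM UTC.
Add 14 hours and 55 minutes leg 3 → 5:32 AM UTC (Dec 4).
Add 7 hours and 2 minutes layover in Greywater → 12:34 PM UTC.
Add 8 hours and 31 minutes leg 4 → 9:05 PM UTC.
Vantage Point is UTC+1:00, so local arrival = 9:05 PM + 1:00 = 10:05 PM on Dec 4.

10:05 PM on Dec 4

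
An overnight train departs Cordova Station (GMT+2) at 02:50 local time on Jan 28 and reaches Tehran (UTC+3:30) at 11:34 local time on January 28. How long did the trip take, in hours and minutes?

Tehran is 1:30 ahead of Cordova Station.
Clock-face elapsed time (ignoring zones) is 8 hours 44 minutes.
Actual elapsed = 8 hours 44 minutes − 1:30 = 7 hours 14 minutes.

7 hours 14 minutes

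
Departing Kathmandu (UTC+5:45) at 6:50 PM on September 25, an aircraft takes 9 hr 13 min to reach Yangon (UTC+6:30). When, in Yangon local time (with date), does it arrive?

4:48 AM on September 26

Yangon is 0:45 ahead of Kathmandu.
After 9 hours and 13 minutes it is 4:03 AM (Sep 26) in Kathmandu.
Shift by the zone difference: 4:03 AM + 0:45 = 4:48 AM on Sep 26 in Yangon.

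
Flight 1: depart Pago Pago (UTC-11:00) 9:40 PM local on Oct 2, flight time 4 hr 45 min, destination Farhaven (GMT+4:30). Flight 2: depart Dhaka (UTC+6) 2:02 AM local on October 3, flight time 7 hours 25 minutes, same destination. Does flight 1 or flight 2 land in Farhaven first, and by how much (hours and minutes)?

the second, by 9 hours 58 minutes

Flight 1 in UTC: 9:40 PM + 11:00 = 8:40 AM on Oct 3.
+4 hours 45 minutes → arrive 1:25 PM UTC on Oct 3.
Flight 2 in UTC: 2:02 AM − 6:00 = 8:02 PM on Oct 2.
+7 hours and 25 minutes → arrive 3:27 AM UTC on Oct 3.
Flight 2 lands earlier by 9 hours 58 minutes.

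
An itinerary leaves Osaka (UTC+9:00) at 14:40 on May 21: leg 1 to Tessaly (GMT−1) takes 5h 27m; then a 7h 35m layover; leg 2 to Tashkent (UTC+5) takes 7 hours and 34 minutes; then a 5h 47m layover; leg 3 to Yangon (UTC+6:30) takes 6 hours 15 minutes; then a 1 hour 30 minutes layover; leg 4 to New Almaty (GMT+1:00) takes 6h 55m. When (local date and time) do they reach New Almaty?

23:43 on May 22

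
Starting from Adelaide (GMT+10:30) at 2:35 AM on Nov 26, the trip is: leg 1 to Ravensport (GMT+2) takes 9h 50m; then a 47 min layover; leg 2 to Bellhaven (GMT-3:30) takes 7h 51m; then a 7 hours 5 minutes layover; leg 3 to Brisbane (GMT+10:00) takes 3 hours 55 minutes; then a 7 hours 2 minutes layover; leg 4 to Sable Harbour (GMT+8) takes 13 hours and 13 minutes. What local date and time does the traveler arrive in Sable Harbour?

Convert departure to UTC: 2:35 AM − 10:30 = 4:05 PM UTC on Nov 25.
Add 9 hours 50 minutes leg 1 → 1:55 AM UTC (Nov 26).
Add 47 minutes layover in Ravensport → 2:42 AM UTC.
Add 7 hours and 51 minutes leg 2 → 10:33 AM UTC.
Add 7 hours 5 minutes layover in Bellhaven → 5:38 PM UTC.
Add 3 hours and 55 minutes leg 3 → 9:33 PM UTC.
Add 7 hours and 2 minutes layover in Brisbane → 4:35 AM UTC (Nov 27).
Add 13 hours 13 minutes leg 4 → 5:48 PM UTC.
Sable Harbour is UTC+8:00, so local arrival = 5:48 PM + 8:00 = 1:48 AM on Nov 28.

1:48 AM on November 28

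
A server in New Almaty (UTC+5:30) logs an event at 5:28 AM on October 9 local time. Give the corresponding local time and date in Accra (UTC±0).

In UTC: 5:28 AM − 5:30 = 11:58 PM on Oct 8.
Accra is UTC+0, so it is 11:58 PM on Oct 8.

11:58 PM on Oct 8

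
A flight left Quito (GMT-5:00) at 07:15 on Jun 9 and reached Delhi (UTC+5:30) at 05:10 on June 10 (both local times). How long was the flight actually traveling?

Delhi is 10:30 ahead of Quito.
Clock-face elapsed time (ignoring zones) is 21 hours 55 minutes.
Actual elapsed = 21 hours 55 minutes − 10:30 = 11 hours 25 minutes.

11 hours 25 minutes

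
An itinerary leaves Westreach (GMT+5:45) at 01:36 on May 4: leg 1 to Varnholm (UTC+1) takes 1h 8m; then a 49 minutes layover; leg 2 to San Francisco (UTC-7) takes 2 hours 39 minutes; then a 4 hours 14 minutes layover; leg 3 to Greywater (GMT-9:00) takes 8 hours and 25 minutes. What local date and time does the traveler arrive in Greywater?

Convert departure to UTC: 01:36 − 5:45 = 19:51 UTC on May 3.
Add 1 hour 8 minutes leg 1 → 20:59 UTC.
Add 49 minutes layover in Varnholm → 21:48 UTC.
Add 2 hours 39 minutes leg 2 → 00:27 UTC (May 4).
Add 4 hours and 14 minutes layover in San Francisco → 04:41 UTC.
Add 8 hours and 25 minutes leg 3 → 13:06 UTC.
Greywater is UTC−9:00, so local arrival = 13:06 − 9:00 = 04:06 on May 4.

04:06 on May 4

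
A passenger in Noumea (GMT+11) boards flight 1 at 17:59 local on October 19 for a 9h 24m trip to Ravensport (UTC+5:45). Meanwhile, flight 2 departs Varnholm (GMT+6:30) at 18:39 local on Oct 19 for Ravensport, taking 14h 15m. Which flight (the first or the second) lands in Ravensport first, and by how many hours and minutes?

the first, by 10 hours 1 minute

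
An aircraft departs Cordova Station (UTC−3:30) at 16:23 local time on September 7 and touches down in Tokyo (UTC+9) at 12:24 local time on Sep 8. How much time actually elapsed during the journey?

Tokyo is 12:30 ahead of Cordova Station.
Clock-face elapsed time (ignoring zones) is 20 hours 1 minute.
Actual elapsed = 20 hours 1 minute − 12:30 = 7 hours 31 minutes.

7 hours 31 minutes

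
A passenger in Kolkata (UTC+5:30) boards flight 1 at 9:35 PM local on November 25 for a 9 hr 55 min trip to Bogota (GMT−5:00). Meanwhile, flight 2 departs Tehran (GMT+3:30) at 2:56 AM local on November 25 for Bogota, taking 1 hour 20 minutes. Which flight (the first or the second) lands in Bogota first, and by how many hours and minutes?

Flight 1 in UTC: 9:35 PM − 5:30 = 4:05 PM on Nov 25.
+9 hours and 55 minutes → arrive 2:00 AM UTC on Nov 26.
Flight 2 in UTC: 2:56 AM − 3:30 = 11:26 PM on Nov 24.
+1 hour 20 minutes → arrive 12:46 AM UTC on Nov 25.
Flight 2 lands earlier by 25 hours 14 minutes.

the second, by 25 hours 14 minutes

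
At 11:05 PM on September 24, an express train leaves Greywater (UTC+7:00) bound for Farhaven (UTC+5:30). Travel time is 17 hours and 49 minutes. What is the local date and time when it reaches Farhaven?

3:24 PM on September 25

Farhaven is 1:30 behind Greywater.
After 17 hours 49 minutes it is 4:54 PM (Sep 25) in Greywater.
Shift by the zone difference: 4:54 PM − 1:30 = 3:24 PM on Sep 25 in Farhaven.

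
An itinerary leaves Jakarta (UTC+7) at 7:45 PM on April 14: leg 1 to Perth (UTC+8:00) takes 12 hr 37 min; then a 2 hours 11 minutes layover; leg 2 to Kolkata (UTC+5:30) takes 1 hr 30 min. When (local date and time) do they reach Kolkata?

Convert departure to UTC: 7:45 PM − 7:00 = 12:45 PM UTC on Apr 14.
Add 12 hours and 37 minutes leg 1 → 1:22 AM UTC (Apr 15).
Add 2 hours 11 minutes layover in Perth → 3:33 AM UTC.
Add 1 hour 30 minutes leg 2 → 5:03 AM UTC.
Kolkata is UTC+5:30, so local arrival = 5:03 AM + 5:30 = 10:33 AM on Apr 15.

10:33 AM on April 15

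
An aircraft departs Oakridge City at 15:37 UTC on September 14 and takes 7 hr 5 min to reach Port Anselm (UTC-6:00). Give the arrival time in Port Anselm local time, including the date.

Departure is given in UTC: 15:37 on Sep 14.
Add 7 hours and 5 minutes → 22:42 UTC.
Port Anselm is UTC−6:00: 22:42 − 6:00 = 16:42 on Sep 14.

16:42 on Sep 14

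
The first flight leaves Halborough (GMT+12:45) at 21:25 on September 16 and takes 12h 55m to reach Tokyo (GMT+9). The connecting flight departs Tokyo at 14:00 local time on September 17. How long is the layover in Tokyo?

Convert departure to UTC: 21:25 − 12:45 = 08:40 UTC on Sep 16.
Add 12 hours and 55 minutes flight time → 21:35 UTC.
Tokyo is UTC+9:00, so local arrival = 21:35 + 9:00 = 06:35 on Sep 17.
Layover = 14:00 − 06:35 = 7 hours 25 minutes.

7 hours 25 minutes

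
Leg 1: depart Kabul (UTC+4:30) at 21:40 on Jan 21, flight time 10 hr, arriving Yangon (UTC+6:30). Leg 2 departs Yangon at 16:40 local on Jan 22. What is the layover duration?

7 hours

Convert departure to UTC: 21:40 − 4:30 = 17:10 UTC on Jan 21.
Add 10 hours flight time → 03:10 UTC (Jan 22).
Yangon is UTC+6:30, so local arrival = 03:10 + 6:30 = 09:40 on Jan 22.
Layover = 16:40 − 09:40 = 7 hours.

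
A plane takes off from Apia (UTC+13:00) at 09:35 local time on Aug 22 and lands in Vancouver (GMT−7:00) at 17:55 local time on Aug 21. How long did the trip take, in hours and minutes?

4 hours 20 minutes

Departure in UTC: 09:35 − 13:00 = 20:35 on Aug 21.
Arrival in UTC: 17:55 + 7:00 = 00:55 on Aug 22.
Elapsed = 00:55 − 20:35 (+1 day) = 4 hours 20 minutes.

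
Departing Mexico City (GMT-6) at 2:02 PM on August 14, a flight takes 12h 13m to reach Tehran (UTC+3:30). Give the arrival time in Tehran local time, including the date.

Tehran is 9:30 ahead of Mexico City.
After 12 hours and 13 minutes it is 2:15 AM (Aug 15) in Mexico City.
Shift by the zone difference: 2:15 AM + 9:30 = 11:45 AM on Aug 15 in Tehran.

11:45 AM on Aug 15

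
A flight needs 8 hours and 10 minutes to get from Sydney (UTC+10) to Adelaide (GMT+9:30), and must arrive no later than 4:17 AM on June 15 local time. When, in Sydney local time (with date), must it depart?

8:37 PM on June 14

Target arrival in UTC: 4:17 AM − 9:30 = 6:47 PM on Jun 14.
Subtract 8 hours and 10 minutes → departure 10:37 AM UTC on Jun 14.
Sydney is UTC+10:00: 10:37 AM + 10:00 = 8:37 PM on Jun 14.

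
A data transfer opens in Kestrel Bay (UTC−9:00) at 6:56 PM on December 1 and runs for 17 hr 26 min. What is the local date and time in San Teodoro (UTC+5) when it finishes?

San Teodoro is 14:00 ahead of Kestrel Bay.
After 17 hours 26 minutes it is 12:22 PM (Dec 2) in Kestrel Bay.
Shift by the zone difference: 12:22 PM + 14:00 = 2:22 AM on Dec 3 in San Teodoro.

2:22 AM on December 3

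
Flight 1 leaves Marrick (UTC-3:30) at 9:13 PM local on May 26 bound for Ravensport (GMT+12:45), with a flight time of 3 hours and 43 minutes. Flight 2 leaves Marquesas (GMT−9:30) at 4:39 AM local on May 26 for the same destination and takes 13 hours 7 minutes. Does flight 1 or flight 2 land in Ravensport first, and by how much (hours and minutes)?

the second, by 1 hour 10 minutes

Flight 1 in UTC: 9:13 PM + 3:30 = 12:43 AM on May 27.
+3 hours 43 minutes → arrive 4:26 AM UTC on May 27.
Flight 2 in UTC: 4:39 AM + 9:30 = 2:09 PM on May 26.
+13 hours and 7 minutes → arrive 3:16 AM UTC on May 27.
Flight 2 lands earlier by 1 hour 10 minutes.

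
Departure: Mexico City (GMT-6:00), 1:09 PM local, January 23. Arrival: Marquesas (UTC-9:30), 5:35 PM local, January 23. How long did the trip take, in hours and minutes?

7 hours 56 minutes

Marquesas is 3:30 behind Mexico City.
Clock-face elapsed time (ignoring zones) is 4 hours 26 minutes.
Actual elapsed = 4 hours 26 minutes + 3:30 = 7 hours 56 minutes.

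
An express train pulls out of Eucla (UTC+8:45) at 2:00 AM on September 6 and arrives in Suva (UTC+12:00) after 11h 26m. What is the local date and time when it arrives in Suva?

Convert departure to UTC: 2:00 AM − 8:45 = 5:15 PM UTC on Sep 5.
Add 11 hours and 26 minutes travel time → 4:41 AM UTC (Sep 6).
Suva is UTC+12:00, so local arrival = 4:41 AM + 12:00 = 4:41 PM on Sep 6.

4:41 PM on Sep 6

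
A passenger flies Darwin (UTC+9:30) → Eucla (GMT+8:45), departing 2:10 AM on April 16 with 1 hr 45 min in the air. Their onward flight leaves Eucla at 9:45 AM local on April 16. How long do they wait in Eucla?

6 hours 35 minutes

Convert departure to UTC: 2:10 AM − 9:30 = 4:40 PM UTC on Apr 15.
Add 1 hour and 45 minutes flight time → 6:25 PM UTC.
Eucla is UTC+8:45, so local arrival = 6:25 PM + 8:45 = 3:10 AM on Apr 16.
Layover = 9:45 AM − 3:10 AM = 6 hours 35 minutes.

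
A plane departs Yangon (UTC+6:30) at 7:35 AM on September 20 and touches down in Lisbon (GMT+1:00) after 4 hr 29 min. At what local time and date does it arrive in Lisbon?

Convert departure to UTC: 7:35 AM − 6:30 = 1:05 AM UTC on Sep 20.
Add 4 hours 29 minutes travel time → 5:34 AM UTC.
Lisbon is UTC+1:00, so local arrival = 5:34 AM + 1:00 = 6:34 AM on Sep 20.

6:34 AM on September 20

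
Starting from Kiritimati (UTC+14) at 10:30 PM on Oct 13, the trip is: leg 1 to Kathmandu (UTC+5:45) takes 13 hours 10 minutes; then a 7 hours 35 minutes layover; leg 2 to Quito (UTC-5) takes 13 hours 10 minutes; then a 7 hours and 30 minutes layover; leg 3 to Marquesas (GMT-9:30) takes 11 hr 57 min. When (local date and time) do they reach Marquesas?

Convert departure to UTC: 10:30 PM − 14:00 = 8:30 AM UTC on Oct 13.
Add 13 hours and 10 minutes leg 1 → 9:40 PM UTC.
Add 7 hours 35 minutes layover in Kathmandu → 5:15 AM UTC (Oct 14).
Add 13 hours 10 minutes leg 2 → 6:25 PM UTC.
Add 7 hours 30 minutes layover in Quito → 1:55 AM UTC (Oct 15).
Add 11 hours 57 minutes leg 3 → 1:52 PM UTC.
Marquesas is UTC−9:30, so local arrival = 1:52 PM − 9:30 = 4:22 AM on Oct 15.

4:22 AM on Oct 15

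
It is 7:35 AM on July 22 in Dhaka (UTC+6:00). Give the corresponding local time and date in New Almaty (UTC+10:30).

12:05 PM on July 22

New Almaty is 4:30 ahead of Dhaka.
Shift by the zone difference: 7:35 AM + 4:30 = 12:05 PM on Jul 22 in New Almaty.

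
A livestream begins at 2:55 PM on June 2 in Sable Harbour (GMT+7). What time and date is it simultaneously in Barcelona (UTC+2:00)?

9:55 AM on Jun 2

In UTC: 2:55 PM − 7:00 = 7:55 AM on Jun 2.
Barcelona is UTC+2:00: 7:55 AM + 2:00 = 9:55 AM on Jun 2.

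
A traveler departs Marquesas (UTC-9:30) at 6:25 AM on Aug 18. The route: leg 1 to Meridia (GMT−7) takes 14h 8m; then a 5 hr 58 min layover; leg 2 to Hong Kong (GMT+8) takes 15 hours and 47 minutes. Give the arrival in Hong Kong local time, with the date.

11:48 AM on August 20

Convert departure to UTC: 6:25 AM + 9:30 = 3:55 PM UTC on Aug 18.
Add 14 hours and 8 minutes leg 1 → 6:03 AM UTC (Aug 19).
Add 5 hours 58 minutes layover in Meridia → 12:01 PM UTC.
Add 15 hours 47 minutes leg 2 → 3:48 AM UTC (Aug 20).
Hong Kong is UTC+8:00, so local arrival = 3:48 AM + 8:00 = 11:48 AM on Aug 20.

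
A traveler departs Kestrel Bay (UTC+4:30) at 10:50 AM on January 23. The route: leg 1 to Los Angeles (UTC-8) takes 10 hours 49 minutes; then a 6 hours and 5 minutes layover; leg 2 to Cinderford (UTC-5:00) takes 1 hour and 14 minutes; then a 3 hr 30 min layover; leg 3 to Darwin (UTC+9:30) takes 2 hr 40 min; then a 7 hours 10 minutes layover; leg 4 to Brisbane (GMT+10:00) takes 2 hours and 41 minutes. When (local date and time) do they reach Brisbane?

Convert departure to UTC: 10:50 AM − 4:30 = 6:20 AM UTC on Jan 23.
Add 10 hours and 49 minutes leg 1 → 5:09 PM UTC.
Add 6 hours and 5 minutes layover in Los Angeles → 11:14 PM UTC.
Add 1 hour and 14 minutes leg 2 → 12:28 AM UTC (Jan 24).
Add 3 hours and 30 minutes layover in Cinderford → 3:58 AM UTC.
Add 2 hours and 40 minutes leg 3 → 6:38 AM UTC.
Add 7 hours and 10 minutes layover in Darwin → 1:48 PM UTC.
Add 2 hours 41 minutes leg 4 → 4:29 PM UTC.
Brisbane is UTC+10:00, so local arrival = 4:29 PM + 10:00 = 2:29 AM on Jan 25.

2:29 AM on January 25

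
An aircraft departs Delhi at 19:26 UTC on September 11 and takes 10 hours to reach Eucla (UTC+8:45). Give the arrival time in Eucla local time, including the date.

Departure is given in UTC: 19:26 on Sep 11.
Add 10 hours → 05:26 UTC (Sep 12).
Eucla is UTC+8:45: 05:26 + 8:45 = 14:11 on Sep 12.

14:11 on September 12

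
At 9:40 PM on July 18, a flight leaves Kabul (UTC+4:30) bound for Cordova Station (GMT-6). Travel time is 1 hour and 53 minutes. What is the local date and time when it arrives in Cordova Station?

Convert departure to UTC: 9:40 PM − 4:30 = 5:10 PM UTC on Jul 18.
Add 1 hour 53 minutes travel time → 7:03 PM UTC.
Cordova Station is UTC−6:00, so local arrival = 7:03 PM − 6:00 = 1:03 PM on Jul 18.

1:03 PM on July 18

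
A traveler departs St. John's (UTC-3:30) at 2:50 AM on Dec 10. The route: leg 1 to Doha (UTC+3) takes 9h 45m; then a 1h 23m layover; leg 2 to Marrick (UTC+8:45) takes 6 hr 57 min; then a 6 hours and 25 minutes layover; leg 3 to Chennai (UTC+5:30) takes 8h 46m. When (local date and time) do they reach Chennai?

Convert departure to UTC: 2:50 AM + 3:30 = 6:20 AM UTC on Dec 10.
Add 9 hours and 45 minutes leg 1 → 4:05 PM UTC.
Add 1 hour 23 minutes layover in Doha → 5:28 PM UTC.
Add 6 hours and 57 minutes leg 2 → 12:25 AM UTC (Dec 11).
Add 6 hours and 25 minutes layover in Marrick → 6:50 AM UTC.
Add 8 hours 46 minutes leg 3 → 3:36 PM UTC.
Chennai is UTC+5:30, so local arrival = 3:36 PM + 5:30 = 9:06 PM on Dec 11.

9:06 PM on December 11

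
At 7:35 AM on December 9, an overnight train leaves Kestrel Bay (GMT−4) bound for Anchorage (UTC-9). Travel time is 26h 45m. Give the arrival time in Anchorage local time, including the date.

5:20 AM on December 10

Anchorage is 5:00 behind Kestrel Bay.
After 26 hours and 45 minutes it is 10:20 AM (Dec 10) in Kestrel Bay.
Shift by the zone difference: 10:20 AM − 5:00 = 5:20 AM on Dec 10 in Anchorage.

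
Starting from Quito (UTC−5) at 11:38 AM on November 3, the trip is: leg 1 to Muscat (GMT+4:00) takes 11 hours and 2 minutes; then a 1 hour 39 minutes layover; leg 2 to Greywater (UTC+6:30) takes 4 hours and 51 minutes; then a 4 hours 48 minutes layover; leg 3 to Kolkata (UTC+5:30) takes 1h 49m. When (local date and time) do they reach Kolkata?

Convert departure to UTC: 11:38 AM + 5:00 = 4:38 PM UTC on Nov 3.
Add 11 hours 2 minutes leg 1 → 3:40 AM UTC (Nov 4).
Add 1 hour 39 minutes layover in Muscat → 5:19 AM UTC.
Add 4 hours 51 minutes leg 2 → 10:10 AM UTC.
Add 4 hours 48 minutes layover in Greywater → 2:58 PM UTC.
Add 1 hour 49 minutes leg 3 → 4:47 PM UTC.
Kolkata is UTC+5:30, so local arrival = 4:47 PM + 5:30 = 10:17 PM on Nov 4.

10:17 PM on November 4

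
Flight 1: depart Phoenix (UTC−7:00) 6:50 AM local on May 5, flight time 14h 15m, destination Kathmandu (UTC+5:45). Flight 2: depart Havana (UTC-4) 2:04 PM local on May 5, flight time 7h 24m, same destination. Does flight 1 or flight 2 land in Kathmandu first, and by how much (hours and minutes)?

Flight 1 in UTC: 6:50 AM + 7:00 = 1:50 PM on May 5.
+14 hours 15 minutes → arrive 4:05 AM UTC on May 6.
Flight 2 in UTC: 2:04 PM + 4:00 = 6:04 PM on May 5.
+7 hours and 24 minutes → arrive 1:28 AM UTC on May 6.
Flight 2 lands earlier by 2 hours 37 minutes.

the second, by 2 hours 37 minutes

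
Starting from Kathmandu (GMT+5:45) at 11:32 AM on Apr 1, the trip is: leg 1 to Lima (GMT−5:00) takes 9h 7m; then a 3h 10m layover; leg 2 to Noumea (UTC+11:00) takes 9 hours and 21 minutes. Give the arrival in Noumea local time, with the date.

2:25 PM on Apr 2

Convert departure to UTC: 11:32 AM − 5:45 = 5:47 AM UTC on Apr 1.
Add 9 hours and 7 minutes leg 1 → 2:54 PM UTC.
Add 3 hours 10 minutes layover in Lima → 6:04 PM UTC.
Add 9 hours 21 minutes leg 2 → 3:25 AM UTC (Apr 2).
Noumea is UTC+11:00, so local arrival = 3:25 AM + 11:00 = 2:25 PM on Apr 2.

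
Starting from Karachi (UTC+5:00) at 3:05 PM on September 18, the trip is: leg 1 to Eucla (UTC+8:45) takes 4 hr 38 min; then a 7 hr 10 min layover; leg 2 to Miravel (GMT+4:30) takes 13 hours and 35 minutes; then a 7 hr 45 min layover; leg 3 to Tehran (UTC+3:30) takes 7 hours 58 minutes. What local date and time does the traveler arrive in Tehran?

6:41 AM on Sep 20

Convert departure to UTC: 3:05 PM − 5:00 = 10:05 AM UTC on Sep 18.
Add 4 hours 38 minutes leg 1 → 2:43 PM UTC.
Add 7 hours 10 minutes layover in Eucla → 9:53 PM UTC.
Add 13 hours and 35 minutes leg 2 → 11:28 AM UTC (Sep 19).
Add 7 hours and 45 minutes layover in Miravel → 7:13 PM UTC.
Add 7 hours 58 minutes leg 3 → 3:11 AM UTC (Sep 20).
Tehran is UTC+3:30, so local arrival = 3:11 AM + 3:30 = 6:41 AM on Sep 20.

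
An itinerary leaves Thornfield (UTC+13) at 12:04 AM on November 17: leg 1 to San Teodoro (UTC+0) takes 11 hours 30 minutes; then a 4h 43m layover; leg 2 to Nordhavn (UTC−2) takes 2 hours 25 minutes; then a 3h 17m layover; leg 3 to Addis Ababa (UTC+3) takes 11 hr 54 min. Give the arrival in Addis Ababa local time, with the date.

11:53 PM on November 17

Convert departure to UTC: 12:04 AM − 13:00 = 11:04 AM UTC on Nov 16.
Add 11 hours and 30 minutes leg 1 → 10:34 PM UTC.
Add 4 hours and 43 minutes layover in San Teodoro → 3:17 AM UTC (Nov 17).
Add 2 hours 25 minutes leg 2 → 5:42 AM UTC.
Add 3 hours 17 minutes layover in Nordhavn → 8:59 AM UTC.
Add 11 hours 54 minutes leg 3 → 8:53 PM UTC.
Addis Ababa is UTC+3:00, so local arrival = 8:53 PM + 3:00 = 11:53 PM on Nov 17.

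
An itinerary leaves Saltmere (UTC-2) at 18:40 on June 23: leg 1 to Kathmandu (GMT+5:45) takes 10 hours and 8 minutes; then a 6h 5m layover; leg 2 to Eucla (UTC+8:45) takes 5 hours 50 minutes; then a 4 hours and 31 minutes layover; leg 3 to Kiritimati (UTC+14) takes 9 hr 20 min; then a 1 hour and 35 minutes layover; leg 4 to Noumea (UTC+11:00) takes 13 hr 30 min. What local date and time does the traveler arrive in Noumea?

Convert departure to UTC: 18:40 + 2:00 = 20:40 UTC on Jun 23.
Add 10 hours 8 minutes leg 1 → 06:48 UTC (Jun 24).
Add 6 hours 5 minutes layover in Kathmandu → 12:53 UTC.
Add 5 hours and 50 minutes leg 2 → 18:43 UTC.
Add 4 hours and 31 minutes layover in Eucla → 23:14 UTC.
Add 9 hours and 20 minutes leg 3 → 08:34 UTC (Jun 25).
Add 1 hour and 35 minutes layover in Kiritimati → 10:09 UTC.
Add 13 hours 30 minutes leg 4 → 23:39 UTC.
Noumea is UTC+11:00, so local arrival = 23:39 + 11:00 = 10:39 on Jun 26.

10:39 on June 26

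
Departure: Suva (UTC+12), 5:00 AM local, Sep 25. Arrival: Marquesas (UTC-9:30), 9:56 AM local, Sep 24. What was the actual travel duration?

2 hours 26 minutes

Departure in UTC: 5:00 AM − 12:00 = 5:00 PM on Sep 24.
Arrival in UTC: 9:56 AM + 9:30 = 7:26 PM on Sep 24.
Elapsed = 7:26 PM − 5:00 PM = 2 hours 26 minutes.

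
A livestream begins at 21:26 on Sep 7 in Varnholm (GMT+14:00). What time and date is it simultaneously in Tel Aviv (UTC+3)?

In UTC: 21:26 − 14:00 = 07:26 on Sep 7.
Tel Aviv is UTC+3:00: 07:26 + 3:00 = 10:26 on Sep 7.

10:26 on September 7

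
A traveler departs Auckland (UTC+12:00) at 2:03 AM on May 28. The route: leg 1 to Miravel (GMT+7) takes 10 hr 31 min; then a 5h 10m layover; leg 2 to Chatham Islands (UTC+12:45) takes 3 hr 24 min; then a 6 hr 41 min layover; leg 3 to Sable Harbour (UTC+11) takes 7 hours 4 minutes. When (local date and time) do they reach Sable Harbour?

9:53 AM on May 29

Convert departure to UTC: 2:03 AM − 12:00 = 2:03 PM UTC on May 27.
Add 10 hours and 31 minutes leg 1 → 12:34 AM UTC (May 28).
Add 5 hours 10 minutes layover in Miravel → 5:44 AM UTC.
Add 3 hours and 24 minutes leg 2 → 9:08 AM UTC.
Add 6 hours and 41 minutes layover in Chatham Islands → 3:49 PM UTC.
Add 7 hours and 4 minutes leg 3 → 10:53 PM UTC.
Sable Harbour is UTC+11:00, so local arrival = 10:53 PM + 11:00 = 9:53 AM on May 29.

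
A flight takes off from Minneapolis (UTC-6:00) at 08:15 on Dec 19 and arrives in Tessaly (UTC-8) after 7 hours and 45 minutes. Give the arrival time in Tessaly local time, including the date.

Tessaly is 2:00 behind Minneapolis.
After 7 hours 45 minutes it is 16:00 in Minneapolis.
Shift by the zone difference: 16:00 − 2:00 = 14:00 on Dec 19 in Tessaly.

14:00 on December 19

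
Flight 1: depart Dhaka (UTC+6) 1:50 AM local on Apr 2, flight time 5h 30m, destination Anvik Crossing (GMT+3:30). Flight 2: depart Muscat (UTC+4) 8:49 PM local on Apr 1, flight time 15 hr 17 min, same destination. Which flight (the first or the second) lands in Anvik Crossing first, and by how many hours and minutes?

the first, by 6 hours 46 minutes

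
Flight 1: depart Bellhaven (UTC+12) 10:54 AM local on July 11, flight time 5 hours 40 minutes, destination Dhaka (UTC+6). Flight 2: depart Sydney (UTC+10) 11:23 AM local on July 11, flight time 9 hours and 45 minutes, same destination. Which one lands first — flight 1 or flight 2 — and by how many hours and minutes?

the first, by 6 hours 34 minutes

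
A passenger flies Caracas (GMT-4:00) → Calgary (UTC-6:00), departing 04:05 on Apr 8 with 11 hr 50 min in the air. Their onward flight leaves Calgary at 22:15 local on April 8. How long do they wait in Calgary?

Convert departure to UTC: 04:05 + 4:00 = 08:05 UTC on Apr 8.
Add 11 hours 50 minutes flight time → 19:55 UTC.
Calgary is UTC−6:00, so local arrival = 19:55 − 6:00 = 13:55 on Apr 8.
Layover = 22:15 − 13:55 = 8 hours 20 minutes.

8 hours 20 minutes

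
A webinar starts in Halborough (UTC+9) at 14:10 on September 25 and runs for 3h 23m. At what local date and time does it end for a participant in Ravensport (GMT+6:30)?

15:03 on Sep 25

Convert start to UTC: 14:10 − 9:00 = 05:10 UTC on Sep 25.
Add 3 hours and 23 minutes duration → 08:33 UTC.
Ravensport is UTC+6:30, so local end time = 08:33 + 6:30 = 15:03 on Sep 25.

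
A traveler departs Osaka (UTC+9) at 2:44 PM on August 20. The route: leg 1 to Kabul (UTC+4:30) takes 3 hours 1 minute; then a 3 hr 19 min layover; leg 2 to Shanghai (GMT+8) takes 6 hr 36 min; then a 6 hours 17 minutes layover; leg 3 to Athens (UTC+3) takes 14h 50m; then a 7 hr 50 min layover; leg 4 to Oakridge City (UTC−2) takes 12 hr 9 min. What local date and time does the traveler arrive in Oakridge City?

Convert departure to UTC: 2:44 PM − 9:00 = 5:44 AM UTC on Aug 20.
Add 3 hours and 1 minute leg 1 → 8:45 AM UTC.
Add 3 hours 19 minutes layover in Kabul → 12:04 PM UTC.
Add 6 hours 36 minutes leg 2 → 6:40 PM UTC.
Add 6 hours 17 minutes layover in Shanghai → 12:57 AM UTC (Aug 21).
Add 14 hours and 50 minutes leg 3 → 3:47 PM UTC.
Add 7 hours and 50 minutes layover in Athens → 11:37 PM UTC.
Add 12 hours 9 minutes leg 4 → 11:46 AM UTC (Aug 22).
Oakridge City is UTC−2:00, so local arrival = 11:46 AM − 2:00 = 9:46 AM on Aug 22.

9:46 AM on August 22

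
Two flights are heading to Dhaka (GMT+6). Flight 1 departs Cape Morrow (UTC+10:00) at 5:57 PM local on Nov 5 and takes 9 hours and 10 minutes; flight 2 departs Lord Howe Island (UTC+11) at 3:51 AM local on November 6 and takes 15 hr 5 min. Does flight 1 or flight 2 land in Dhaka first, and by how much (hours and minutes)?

Flight 1 in UTC: 5:57 PM − 10:00 = 7:57 AM on Nov 5.
+9 hours 10 minutes → arrive 5:07 PM UTC on Nov 5.
Flight 2 in UTC: 3:51 AM − 11:00 = 4:51 PM on Nov 5.
+15 hours 5 minutes → arrive 7:56 AM UTC on Nov 6.
Flight 1 lands earlier by 14 hours 49 minutes.

the first, by 14 hours 49 minutes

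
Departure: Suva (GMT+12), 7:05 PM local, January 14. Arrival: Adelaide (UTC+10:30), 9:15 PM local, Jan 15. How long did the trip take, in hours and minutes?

Departure in UTC: 7:05 PM − 12:00 = 7:05 AM on Jan 14.
Arrival in UTC: 9:15 PM − 10:30 = 10:45 AM on Jan 15.
Elapsed = 10:45 AM − 7:05 AM (+1 day) = 27 hours 40 minutes.

27 hours 40 minutes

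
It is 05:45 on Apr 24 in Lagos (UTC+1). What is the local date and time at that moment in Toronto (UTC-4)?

00:45 on April 24

In UTC: 05:45 − 1:00 = 04:45 on Apr 24.
Toronto is UTC−4:00: 04:45 − 4:00 = 00:45 on Apr 24.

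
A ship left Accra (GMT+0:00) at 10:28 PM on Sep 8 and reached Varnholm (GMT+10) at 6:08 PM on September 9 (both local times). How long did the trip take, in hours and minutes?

Varnholm is 10:00 ahead of Accra.
Clock-face elapsed time (ignoring zones) is 19 hours 40 minutes.
Actual elapsed = 19 hours 40 minutes − 10:00 = 9 hours 40 minutes.

9 hours 40 minutes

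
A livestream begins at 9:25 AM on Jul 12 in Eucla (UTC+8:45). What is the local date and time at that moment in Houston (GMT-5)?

7:40 PM on July 11

Houston is 13:45 behind Eucla.
Shift by the zone difference: 9:25 AM − 13:45 = 7:40 PM on Jul 11 in Houston.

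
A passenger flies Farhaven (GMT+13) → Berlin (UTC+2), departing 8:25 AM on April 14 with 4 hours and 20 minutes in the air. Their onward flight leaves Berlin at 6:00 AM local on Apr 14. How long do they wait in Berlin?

Convert departure to UTC: 8:25 AM − 13:00 = 7:25 PM UTC on Apr 13.
Add 4 hours 20 minutes flight time → 11:45 PM UTC.
Berlin is UTC+2:00, so local arrival = 11:45 PM + 2:00 = 1:45 AM on Apr 14.
Layover = 6:00 AM − 1:45 AM = 4 hours 15 minutes.

4 hours 15 minutes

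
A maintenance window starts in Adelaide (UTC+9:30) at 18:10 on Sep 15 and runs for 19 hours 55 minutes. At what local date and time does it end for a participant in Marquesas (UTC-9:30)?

Marquesas is 19:00 behind Adelaide.
After 19 hours and 55 minutes it is 14:05 (Sep 16) in Adelaide.
Shift by the zone difference: 14:05 − 19:00 = 19:05 on Sep 15 in Marquesas.

19:05 on September 15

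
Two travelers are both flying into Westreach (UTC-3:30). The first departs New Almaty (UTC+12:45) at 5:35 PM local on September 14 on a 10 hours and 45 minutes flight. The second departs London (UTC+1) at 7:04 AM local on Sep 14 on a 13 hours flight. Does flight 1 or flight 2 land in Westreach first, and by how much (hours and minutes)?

Flight 1 in UTC: 5:35 PM − 12:45 = 4:50 AM on Sep 14.
+10 hours and 45 minutes → arrive 3:35 PM UTC on Sep 14.
Flight 2 in UTC: 7:04 AM − 1:00 = 6:04 AM on Sep 14.
+13 hours → arrive 7:04 PM UTC on Sep 14.
Flight 1 lands earlier by 3 hours 29 minutes.

the first, by 3 hours 29 minutes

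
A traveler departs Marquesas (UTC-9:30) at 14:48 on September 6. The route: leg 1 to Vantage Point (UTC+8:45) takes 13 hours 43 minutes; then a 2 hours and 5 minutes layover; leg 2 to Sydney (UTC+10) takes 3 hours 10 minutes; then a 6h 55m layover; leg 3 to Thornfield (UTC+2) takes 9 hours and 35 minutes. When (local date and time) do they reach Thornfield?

Convert departure to UTC: 14:48 + 9:30 = 00:18 UTC on Sep 7.
Add 13 hours 43 minutes leg 1 → 14:01 UTC.
Add 2 hours and 5 minutes layover in Vantage Point → 16:06 UTC.
Add 3 hours 10 minutes leg 2 → 19:16 UTC.
Add 6 hours 55 minutes layover in Sydney → 02:11 UTC (Sep 8).
Add 9 hours and 35 minutes leg 3 → 11:46 UTC.
Thornfield is UTC+2:00, so local arrival = 11:46 + 2:00 = 13:46 on Sep 8.

13:46 on Sep 8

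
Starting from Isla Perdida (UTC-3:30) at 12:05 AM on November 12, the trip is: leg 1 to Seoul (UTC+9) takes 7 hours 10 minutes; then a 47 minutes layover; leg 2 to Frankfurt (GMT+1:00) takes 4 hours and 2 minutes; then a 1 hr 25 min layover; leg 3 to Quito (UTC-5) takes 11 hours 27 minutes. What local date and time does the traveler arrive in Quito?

11:26 PM on November 12

Convert departure to UTC: 12:05 AM + 3:30 = 3:35 AM UTC on Nov 12.
Add 7 hours 10 minutes leg 1 → 10:45 AM UTC.
Add 47 minutes layover in Seoul → 11:32 AM UTC.
Add 4 hours and 2 minutes leg 2 → 3:34 PM UTC.
Add 1 hour 25 minutes layover in Frankfurt → 4:59 PM UTC.
Add 11 hours 27 minutes leg 3 → 4:26 AM UTC (Nov 13).
Quito is UTC−5:00, so local arrival = 4:26 AM − 5:00 = 11:26 PM on Nov 12.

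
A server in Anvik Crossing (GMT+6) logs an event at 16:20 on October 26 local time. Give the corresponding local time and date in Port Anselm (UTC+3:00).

In UTC: 16:20 − 6:00 = 10:20 on Oct 26.
Port Anselm is UTC+3:00: 10:20 + 3:00 = 13:20 on Oct 26.

13:20 on Oct 26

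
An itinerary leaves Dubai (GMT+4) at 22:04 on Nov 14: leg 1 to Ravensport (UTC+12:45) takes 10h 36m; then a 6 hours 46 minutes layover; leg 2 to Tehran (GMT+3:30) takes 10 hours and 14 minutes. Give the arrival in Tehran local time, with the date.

Convert departure to UTC: 22:04 − 4:00 = 18:04 UTC on Nov 14.
Add 10 hours and 36 minutes leg 1 → 04:40 UTC (Nov 15).
Add 6 hours and 46 minutes layover in Ravensport → 11:26 UTC.
Add 10 hours and 14 minutes leg 2 → 21:40 UTC.
Tehran is UTC+3:30, so local arrival = 21:40 + 3:30 = 01:10 on Nov 16.

01:10 on November 16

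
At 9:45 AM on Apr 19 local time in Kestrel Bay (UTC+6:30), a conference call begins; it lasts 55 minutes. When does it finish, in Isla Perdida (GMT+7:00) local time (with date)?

Convert start to UTC: 9:45 AM − 6:30 = 3:15 AM UTC on Apr 19.
Add 55 minutes duration → 4:10 AM UTC.
Isla Perdida is UTC+7:00, so local end time = 4:10 AM + 7:00 = 11:10 AM on Apr 19.

11:10 AM on April 19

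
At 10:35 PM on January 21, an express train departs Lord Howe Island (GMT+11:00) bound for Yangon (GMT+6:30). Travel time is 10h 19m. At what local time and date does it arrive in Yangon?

Convert departure to UTC: 10:35 PM − 11:00 = 11:35 AM UTC on Jan 21.
Add 10 hours and 19 minutes travel time → 9:54 PM UTC.
Yangon is UTC+6:30, so local arrival = 9:54 PM + 6:30 = 4:24 AM on Jan 22.

4:24 AM on January 22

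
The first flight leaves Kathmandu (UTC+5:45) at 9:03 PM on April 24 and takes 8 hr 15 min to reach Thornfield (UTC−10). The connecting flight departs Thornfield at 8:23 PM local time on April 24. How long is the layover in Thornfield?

Convert departure to UTC: 9:03 PM − 5:45 = 3:18 PM UTC on Apr 24.
Add 8 hours 15 minutes flight time → 11:33 PM UTC.
Thornfield is UTC−10:00, so local arrival = 11:33 PM − 10:00 = 1:33 PM on Apr 24.
Layover = 8:23 PM − 1:33 PM = 6 hours 50 minutes.

6 hours 50 minutes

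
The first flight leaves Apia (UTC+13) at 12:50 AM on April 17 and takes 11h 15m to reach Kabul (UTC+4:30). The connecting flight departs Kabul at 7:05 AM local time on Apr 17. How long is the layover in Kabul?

3 hours 30 minutes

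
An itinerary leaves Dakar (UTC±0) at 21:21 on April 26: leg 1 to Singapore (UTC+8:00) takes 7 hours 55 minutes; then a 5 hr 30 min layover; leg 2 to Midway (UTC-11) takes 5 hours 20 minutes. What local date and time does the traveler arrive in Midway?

05:06 on April 27

Dakar is at UTC+0, so departure is already 21:21 UTC on Apr 26.
Add 7 hours and 55 minutes leg 1 → 05:16 UTC (Apr 27).
Add 5 hours and 30 minutes layover in Singapore → 10:46 UTC.
Add 5 hours 20 minutes leg 2 → 16:06 UTC.
Midway is UTC−11:00, so local arrival = 16:06 − 11:00 = 05:06 on Apr 27.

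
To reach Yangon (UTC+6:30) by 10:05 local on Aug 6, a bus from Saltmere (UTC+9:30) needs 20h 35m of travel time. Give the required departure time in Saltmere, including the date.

Target arrival in UTC: 10:05 − 6:30 = 03:35 on Aug 6.
Subtract 20 hours and 35 minutes → departure 07:00 UTC on Aug 5.
Saltmere is UTC+9:30: 07:00 + 9:30 = 16:30 on Aug 5.

16:30 on Aug 5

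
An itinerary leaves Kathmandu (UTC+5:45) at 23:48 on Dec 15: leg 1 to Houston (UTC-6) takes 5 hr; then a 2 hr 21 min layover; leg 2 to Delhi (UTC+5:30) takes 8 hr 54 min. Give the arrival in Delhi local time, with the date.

Convert departure to UTC: 23:48 − 5:45 = 18:03 UTC on Dec 15.
Add 5 hours leg 1 → 23:03 UTC.
Add 2 hours and 21 minutes layover in Houston → 01:24 UTC (Dec 16).
Add 8 hours and 54 minutes leg 2 → 10:18 UTC.
Delhi is UTC+5:30, so local arrival = 10:18 + 5:30 = 15:48 on Dec 16.

15:48 on December 16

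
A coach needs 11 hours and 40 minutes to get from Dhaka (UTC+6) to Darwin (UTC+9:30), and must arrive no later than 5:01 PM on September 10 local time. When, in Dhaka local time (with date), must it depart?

1:51 AM on September 10

Target arrival in UTC: 5:01 PM − 9:30 = 7:31 AM on Sep 10.
Subtract 11 hours 40 minutes → departure 7:51 PM UTC on Sep 9.
Dhaka is UTC+6:00: 7:51 PM + 6:00 = 1:51 AM on Sep 10.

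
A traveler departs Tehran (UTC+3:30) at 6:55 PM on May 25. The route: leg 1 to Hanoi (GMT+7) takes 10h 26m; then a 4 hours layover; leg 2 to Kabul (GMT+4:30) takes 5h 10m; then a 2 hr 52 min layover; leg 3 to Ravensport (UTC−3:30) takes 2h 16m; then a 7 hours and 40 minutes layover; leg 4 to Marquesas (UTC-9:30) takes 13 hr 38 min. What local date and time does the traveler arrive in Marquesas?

Convert departure to UTC: 6:55 PM − 3:30 = 3:25 PM UTC on May 25.
Add 10 hours and 26 minutes leg 1 → 1:51 AM UTC (May 26).
Add 4 hours layover in Hanoi → 5:51 AM UTC.
Add 5 hours 10 minutes leg 2 → 11:01 AM UTC.
Add 2 hours 52 minutes layover in Kabul → 1:53 PM UTC.
Add 2 hours and 16 minutes leg 3 → 4:09 PM UTC.
Add 7 hours 40 minutes layover in Ravensport → 11:49 PM UTC.
Add 13 hours 38 minutes leg 4 → 1:27 PM UTC (May 27).
Marquesas is UTC−9:30, so local arrival = 1:27 PM − 9:30 = 3:57 AM on May 27.

3:57 AM on May 27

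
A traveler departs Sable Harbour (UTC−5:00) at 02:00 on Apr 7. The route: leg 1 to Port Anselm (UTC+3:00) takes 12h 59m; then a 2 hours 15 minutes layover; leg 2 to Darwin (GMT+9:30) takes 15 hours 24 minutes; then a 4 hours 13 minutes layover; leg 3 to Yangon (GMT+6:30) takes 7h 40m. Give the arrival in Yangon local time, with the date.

Convert departure to UTC: 02:00 + 5:00 = 07:00 UTC on Apr 7.
Add 12 hours and 59 minutes leg 1 → 19:59 UTC.
Add 2 hours 15 minutes layover in Port Anselm → 22:14 UTC.
Add 15 hours and 24 minutes leg 2 → 13:38 UTC (Apr 8).
Add 4 hours and 13 minutes layover in Darwin → 17:51 UTC.
Add 7 hours and 40 minutes leg 3 → 01:31 UTC (Apr 9).
Yangon is UTC+6:30, so local arrival = 01:31 + 6:30 = 08:01 on Apr 9.

08:01 on Apr 9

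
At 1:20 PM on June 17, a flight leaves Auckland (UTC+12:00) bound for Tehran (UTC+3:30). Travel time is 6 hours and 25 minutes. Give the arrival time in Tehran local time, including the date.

Convert departure to UTC: 1:20 PM − 12:00 = 1:20 AM UTC on Jun 17.
Add 6 hours 25 minutes travel time → 7:45 AM UTC.
Tehran is UTC+3:30, so local arrival = 7:45 AM + 3:30 = 11:15 AM on Jun 17.

11:15 AM on Jun 17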